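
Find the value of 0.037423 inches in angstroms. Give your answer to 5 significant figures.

9.5054 × 10^6 Å

1 in = 2.54000 × 10^8 Å.
So 0.037423 × 2.54000 × 10^8 ≈ 9.5054 × 10^6 Å.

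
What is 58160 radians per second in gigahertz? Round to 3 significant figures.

9.26e-6 GHz

1 radian per second = 1.59155e-10 GHz.
Thus 58160 × 1.59155e-10 ≈ 9.26e-6 GHz.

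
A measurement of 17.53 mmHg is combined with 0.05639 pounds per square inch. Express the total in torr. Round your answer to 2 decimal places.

20.45 torr

17.53 mmHg = 17.5300 torr and 0.05639 psi = 2.91621 torr.
17.5300 + 2.91621 ≈ 20.45 torr.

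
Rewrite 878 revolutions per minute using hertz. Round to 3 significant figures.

1 revolution per minute = 0.0166667 Hz.
878 × 0.0166667 ≈ 14.6 Hz.

14.6 hertz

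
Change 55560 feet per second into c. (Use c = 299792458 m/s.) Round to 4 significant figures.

5.649 × 10^-5 c

1 foot per second = 1.01670 × 10^-9 times the speed of light.
Thus 55560 × 1.01670 × 10^-9 ≈ 5.649 × 10^-5 c.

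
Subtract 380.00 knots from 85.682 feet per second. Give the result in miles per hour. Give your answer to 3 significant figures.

-379 miles per hour

85.682 ft/s = 58.4195 mph and 380.00 kn = 437.296 mph.
58.4195 − 437.296 ≈ -379 mph.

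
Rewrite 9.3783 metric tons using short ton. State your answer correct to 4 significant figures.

10.34 short ton

1 metric ton = 1.10231 short ton.
9.3783 × 1.10231 ≈ 10.34 short ton.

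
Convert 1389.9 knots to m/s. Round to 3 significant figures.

715 meters per second

1 knot = 0.514444 m/s.
Thus 1389.9 × 0.514444 ≈ 715 m/s.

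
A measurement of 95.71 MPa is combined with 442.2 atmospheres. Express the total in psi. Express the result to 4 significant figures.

95.71 MPa = 13881.6 psi and 442.2 atm = 6498.55 psi.
13881.6 + 6498.55 ≈ 20380 psi.

20380 pounds per square inch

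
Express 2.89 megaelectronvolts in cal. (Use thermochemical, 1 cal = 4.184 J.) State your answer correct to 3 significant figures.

1.11 × 10^-13 calories

1 megaelectronvolt = 3.82929 × 10^-14 calories.
So 2.89 × 3.82929 × 10^-14 ≈ 1.11 × 10^-13 cal.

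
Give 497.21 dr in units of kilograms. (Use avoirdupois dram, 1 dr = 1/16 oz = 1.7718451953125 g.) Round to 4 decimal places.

0.8810 kilograms

1 dr = 0.00177185 kg.
497.21 × 0.00177185 ≈ 0.8810 kg.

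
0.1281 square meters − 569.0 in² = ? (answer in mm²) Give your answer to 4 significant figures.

0.1281 m² = 128100 mm² and 569.0 in² = 367096 mm².
128100 − 367096 ≈ -239000 mm².

-239000 square millimeters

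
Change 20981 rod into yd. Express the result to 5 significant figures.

1 rod = 5.50000 yd.
Then 20981 × 5.50000 ≈ 115400 yd.

115400 yd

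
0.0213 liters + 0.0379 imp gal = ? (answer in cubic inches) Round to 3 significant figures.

11.8 cubic inches

0.0213 L = 1.29981 in³ and 0.0379 imp gal = 10.5142 in³.
1.29981 + 10.5142 ≈ 11.8 in³.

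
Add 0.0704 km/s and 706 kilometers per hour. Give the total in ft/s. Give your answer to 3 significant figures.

874 feet per second

0.0704 km/s = 230.971 ft/s and 706 km/h = 643.409 ft/s.
230.971 + 643.409 ≈ 874 ft/s.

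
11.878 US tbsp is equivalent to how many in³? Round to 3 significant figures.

10.7 in³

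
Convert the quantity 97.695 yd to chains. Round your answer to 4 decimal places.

4.4407 chains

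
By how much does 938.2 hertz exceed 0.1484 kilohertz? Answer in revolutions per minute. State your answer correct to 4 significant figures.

938.2 Hz = 56292.0 rpm and 0.1484 kHz = 8904.00 rpm.
56292.0 − 8904.00 ≈ 47390 rpm.

47390 revolutions per minute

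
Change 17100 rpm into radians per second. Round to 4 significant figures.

1 revolution per minute = 0.104720 radians per second.
So 17100 × 0.104720 ≈ 1791 rad/s.

1791 rad/s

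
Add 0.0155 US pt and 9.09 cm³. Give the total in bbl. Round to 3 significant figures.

0.000103 bbl

0.0155 US pt = 4.61310e-5 bbl and 9.09 cm³ = 5.71744e-5 bbl.
4.61310e-5 + 5.71744e-5 ≈ 0.000103 bbl.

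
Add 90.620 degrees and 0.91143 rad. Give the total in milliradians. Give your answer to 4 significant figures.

2493 mrad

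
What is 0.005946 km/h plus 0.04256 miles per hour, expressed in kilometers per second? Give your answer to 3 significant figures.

0.005946 km/h = 1.65167 × 10^-6 km/s and 0.04256 mph = 1.90260 × 10^-5 km/s.
1.65167 × 10^-6 + 1.90260 × 10^-5 ≈ 2.07 × 10^-5 km/s.

2.07 × 10^-5 km/s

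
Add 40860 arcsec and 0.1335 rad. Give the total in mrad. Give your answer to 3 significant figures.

40860 arcsec = 198.095 mrad and 0.1335 rad = 133.500 mrad.
198.095 + 133.500 ≈ 332 mrad.

332 mrad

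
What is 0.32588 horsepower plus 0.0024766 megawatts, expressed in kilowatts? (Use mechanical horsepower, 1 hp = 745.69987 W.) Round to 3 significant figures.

0.32588 hp = 0.243009 kW and 0.0024766 MW = 2.47660 kW.
0.243009 + 2.47660 ≈ 2.72 kW.

2.72 kW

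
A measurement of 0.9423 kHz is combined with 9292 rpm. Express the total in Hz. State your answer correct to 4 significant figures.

0.9423 kHz = 942.300 Hz and 9292 rpm = 154.867 Hz.
942.300 + 154.867 ≈ 1097 Hz.

1097 Hz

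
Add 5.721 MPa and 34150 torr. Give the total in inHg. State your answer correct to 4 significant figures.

3034 inHg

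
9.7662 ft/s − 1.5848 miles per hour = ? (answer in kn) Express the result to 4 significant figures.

9.7662 ft/s = 5.78632 kn and 1.5848 mph = 1.37715 kn.
5.78632 − 1.37715 ≈ 4.409 kn.

4.409 knots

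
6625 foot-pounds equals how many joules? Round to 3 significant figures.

8980 joules

1 foot-pound = 1.35582 J.
Then 6625 × 1.35582 ≈ 8980 J.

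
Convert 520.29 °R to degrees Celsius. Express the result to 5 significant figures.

15.900 degrees Celsius

°R = (°C + 273.15) × 9/5.
Applying the formula gives 15.900 °C.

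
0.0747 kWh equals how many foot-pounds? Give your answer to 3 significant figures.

1 kWh = 2.65522e+6 ft·lbf.
0.0747 × 2.65522e+6 ≈ 198000 ft·lbf.

198000 ft·lbf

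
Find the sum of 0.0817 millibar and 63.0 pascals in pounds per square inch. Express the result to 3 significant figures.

0.0817 mbar = 0.00118496 psi and 63.0 Pa = 0.00913738 psi.
0.00118496 + 0.00913738 ≈ 0.0103 psi.

0.0103 psi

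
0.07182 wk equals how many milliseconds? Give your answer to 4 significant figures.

4.344 × 10^7 milliseconds

1 wk = 6.04800 × 10^8 ms.
Thus 0.07182 × 6.04800 × 10^8 ≈ 4.344 × 10^7 ms.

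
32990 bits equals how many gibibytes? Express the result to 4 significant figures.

3.841e-6 GiB

1 bit = 1.16415e-10 GiB.
Thus 32990 × 1.16415e-10 ≈ 3.841e-6 GiB.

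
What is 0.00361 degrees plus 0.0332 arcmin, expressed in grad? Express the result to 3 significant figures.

0.00463 gradians

0.00361 ° = 0.00401111 grad and 0.0332 arcmin = 0.000614815 grad.
0.00401111 + 0.000614815 ≈ 0.00463 grad.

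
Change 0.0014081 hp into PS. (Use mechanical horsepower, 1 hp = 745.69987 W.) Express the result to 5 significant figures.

1 hp = 1.01387 metric horsepower.
So 0.0014081 × 1.01387 ≈ 0.0014276 PS.

0.0014276 PS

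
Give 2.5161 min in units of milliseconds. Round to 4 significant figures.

1 min = 60000.0 milliseconds.
Then 2.5161 × 60000.0 ≈ 151000 ms.

151000 milliseconds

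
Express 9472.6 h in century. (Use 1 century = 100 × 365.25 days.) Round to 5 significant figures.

1 h = 1.14077 × 10^-6 century.
So 9472.6 × 1.14077 × 10^-6 ≈ 0.010806 century.

0.010806 century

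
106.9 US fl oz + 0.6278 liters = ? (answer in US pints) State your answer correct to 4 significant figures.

8.008 US pt

106.9 US fl oz = 6.68125 US pt and 0.6278 L = 1.32678 US pt.
6.68125 + 1.32678 ≈ 8.008 US pt.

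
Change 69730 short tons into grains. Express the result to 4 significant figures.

9.762 × 10^11 gr

1 short ton = 1.40000 × 10^7 gr.
Then 69730 × 1.40000 × 10^7 ≈ 9.762 × 10^11 gr.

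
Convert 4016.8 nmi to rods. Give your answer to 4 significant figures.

1.479e+6 rod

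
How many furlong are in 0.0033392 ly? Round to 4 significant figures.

1 ly = 4.70290 × 10^13 furlong.
So 0.0033392 × 4.70290 × 10^13 ≈ 1.570 × 10^11 furlong.

1.570 × 10^11 furlong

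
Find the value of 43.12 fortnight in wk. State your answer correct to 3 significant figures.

1 fortnight = 2.00000 wk.
Then 43.12 × 2.00000 ≈ 86.2 wk.

86.2 weeks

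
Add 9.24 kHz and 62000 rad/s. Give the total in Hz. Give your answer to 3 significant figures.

9.24 kHz = 9240.00 Hz and 62000 rad/s = 9867.61 Hz.
9240.00 + 9867.61 ≈ 19100 Hz.

19100 Hz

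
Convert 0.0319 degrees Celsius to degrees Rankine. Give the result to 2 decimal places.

491.73 °R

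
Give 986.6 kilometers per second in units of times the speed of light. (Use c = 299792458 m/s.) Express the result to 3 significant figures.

0.00329 times the speed of light

1 km/s = 3.33564 × 10^-6 c.
So 986.6 × 3.33564 × 10^-6 ≈ 0.00329 c.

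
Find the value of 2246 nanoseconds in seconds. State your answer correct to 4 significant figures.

1 nanosecond = 1.00000e-9 s.
So 2246 × 1.00000e-9 ≈ 2.246e-6 s.

2.246e-6 seconds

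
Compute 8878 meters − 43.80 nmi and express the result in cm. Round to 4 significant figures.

-7.224 × 10^6 cm

8878 m = 887800 cm and 43.80 nmi = 8.11176 × 10^6 cm.
887800 − 8.11176 × 10^6 ≈ -7.224 × 10^6 cm.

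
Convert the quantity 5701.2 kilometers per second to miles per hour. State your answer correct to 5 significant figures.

1.2753e+7 miles per hour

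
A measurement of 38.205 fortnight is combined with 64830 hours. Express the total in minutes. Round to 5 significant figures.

4.6600 × 10^6 minutes

38.205 fortnight = 770213 min and 64830 h = 3.88980 × 10^6 min.
770213 + 3.88980 × 10^6 ≈ 4.6600 × 10^6 min.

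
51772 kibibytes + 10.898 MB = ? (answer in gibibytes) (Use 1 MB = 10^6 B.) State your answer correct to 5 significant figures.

0.059523 gibibytes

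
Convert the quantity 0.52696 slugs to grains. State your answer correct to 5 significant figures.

118680 gr

1 slug = 225218 grains.
Thus 0.52696 × 225218 ≈ 118680 gr.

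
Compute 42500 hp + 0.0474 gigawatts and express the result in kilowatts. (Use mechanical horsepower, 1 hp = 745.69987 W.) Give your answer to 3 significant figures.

42500 hp = 31692.2 kW and 0.0474 GW = 47400.0 kW.
31692.2 + 47400.0 ≈ 79100 kW.

79100 kW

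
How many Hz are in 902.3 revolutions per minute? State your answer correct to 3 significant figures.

1 revolution per minute = 0.0166667 Hz.
902.3 × 0.0166667 ≈ 15.0 Hz.

15.0 Hz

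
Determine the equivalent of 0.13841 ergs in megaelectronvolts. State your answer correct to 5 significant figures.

86389 MeV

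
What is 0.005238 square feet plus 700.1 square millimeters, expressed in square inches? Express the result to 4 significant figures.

1.839 in²

0.005238 ft² = 0.754272 in² and 700.1 mm² = 1.08516 in².
0.754272 + 1.08516 ≈ 1.839 in².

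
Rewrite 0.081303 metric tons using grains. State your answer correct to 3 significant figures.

1 metric ton = 1.54324 × 10^7 gr.
0.081303 × 1.54324 × 10^7 ≈ 1.25 × 10^6 gr.

1.25 × 10^6 grains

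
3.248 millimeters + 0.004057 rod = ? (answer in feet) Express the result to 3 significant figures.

3.248 mm = 0.0106562 ft and 0.004057 rod = 0.0669405 ft.
0.0106562 + 0.0669405 ≈ 0.0776 ft.

0.0776 ft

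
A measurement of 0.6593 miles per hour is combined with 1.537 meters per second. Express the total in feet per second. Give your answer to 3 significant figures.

0.6593 mph = 0.966973 ft/s and 1.537 m/s = 5.04265 ft/s.
0.966973 + 5.04265 ≈ 6.01 ft/s.

6.01 feet per second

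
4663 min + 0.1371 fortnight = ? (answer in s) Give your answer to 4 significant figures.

445600 s

4663 min = 279780 s and 0.1371 fortnight = 165836 s.
279780 + 165836 ≈ 445600 s.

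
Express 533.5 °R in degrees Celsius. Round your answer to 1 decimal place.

°R = (°C + 273.15) × 9/5.
Applying the formula gives 23.2 °C.

23.2 degrees Celsius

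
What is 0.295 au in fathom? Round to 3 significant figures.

1 astronomical unit = 8.18011 × 10^10 fathoms.
Thus 0.295 × 8.18011 × 10^10 ≈ 2.41 × 10^10 fathom.

2.41 × 10^10 fathoms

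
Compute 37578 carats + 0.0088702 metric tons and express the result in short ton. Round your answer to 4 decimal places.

37578 ct = 0.00828453 short ton and 0.0088702 t = 0.00977772 short ton.
0.00828453 + 0.00977772 ≈ 0.0181 short ton.

0.0181 short ton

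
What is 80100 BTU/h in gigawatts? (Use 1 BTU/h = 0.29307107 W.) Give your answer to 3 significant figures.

1 BTU/h = 2.93071e-10 GW.
80100 × 2.93071e-10 ≈ 2.35e-5 GW.

2.35e-5 GW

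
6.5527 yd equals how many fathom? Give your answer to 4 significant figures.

3.276 fathoms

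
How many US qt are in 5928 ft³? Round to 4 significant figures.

1 cubic foot = 29.9221 US qt.
Then 5928 × 29.9221 ≈ 177400 US qt.

177400 US qt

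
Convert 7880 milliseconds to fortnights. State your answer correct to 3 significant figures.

6.51 × 10^-6 fortnights

1 ms = 8.26720 × 10^-10 fortnight.
So 7880 × 8.26720 × 10^-10 ≈ 6.51 × 10^-6 fortnight.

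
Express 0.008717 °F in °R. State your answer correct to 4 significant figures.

459.7 °R

°R = °F + 459.67.
Applying the formula gives 459.7 °R.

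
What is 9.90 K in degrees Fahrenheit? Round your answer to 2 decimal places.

K = (°F + 459.67) × 5/9.
Applying the formula gives -441.85 °F.

-441.85 °F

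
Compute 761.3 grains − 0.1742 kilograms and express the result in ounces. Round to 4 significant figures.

761.3 gr = 1.74011 oz and 0.1742 kg = 6.14472 oz.
1.74011 − 6.14472 ≈ -4.405 oz.

-4.405 ounces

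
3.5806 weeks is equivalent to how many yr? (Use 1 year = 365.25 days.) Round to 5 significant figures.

1 week = 0.0191650 years.
Thus 3.5806 × 0.0191650 ≈ 0.068622 yr.

0.068622 years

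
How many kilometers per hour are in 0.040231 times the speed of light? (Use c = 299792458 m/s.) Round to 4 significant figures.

4.342 × 10^7 kilometers per hour

1 speed of light = 1.07925 × 10^9 km/h.
So 0.040231 × 1.07925 × 10^9 ≈ 4.342 × 10^7 km/h.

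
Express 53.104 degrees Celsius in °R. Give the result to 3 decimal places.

°R = (°C + 273.15) × 9/5.
Applying the formula gives 587.257 °R.

587.257 °R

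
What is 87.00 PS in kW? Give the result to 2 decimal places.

63.99 kW

1 PS = 0.735499 kW.
So 87.00 × 0.735499 ≈ 63.99 kW.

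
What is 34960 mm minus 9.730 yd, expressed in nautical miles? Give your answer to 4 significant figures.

34960 mm = 0.0188769 nmi and 9.730 yd = 0.00480406 nmi.
0.0188769 − 0.00480406 ≈ 0.01407 nmi.

0.01407 nmi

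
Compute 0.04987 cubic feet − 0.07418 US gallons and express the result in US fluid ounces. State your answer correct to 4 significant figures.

38.26 US fl oz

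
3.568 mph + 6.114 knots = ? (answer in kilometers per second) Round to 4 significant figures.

0.004740 km/s

3.568 mph = 0.00159504 km/s and 6.114 kn = 0.00314531 km/s.
0.00159504 + 0.00314531 ≈ 0.004740 km/s.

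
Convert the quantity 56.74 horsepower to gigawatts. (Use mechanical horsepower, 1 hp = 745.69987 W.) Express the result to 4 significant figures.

1 horsepower = 7.45700 × 10^-7 gigawatts.
Thus 56.74 × 7.45700 × 10^-7 ≈ 4.231 × 10^-5 GW.

4.231 × 10^-5 GW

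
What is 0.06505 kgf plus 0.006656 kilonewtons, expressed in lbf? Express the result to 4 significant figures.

1.640 lbf

0.06505 kgf = 0.143411 lbf and 0.006656 kN = 1.49633 lbf.
0.143411 + 1.49633 ≈ 1.640 lbf.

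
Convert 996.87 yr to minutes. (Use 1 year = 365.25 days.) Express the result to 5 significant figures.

1 year = 525960 min.
Thus 996.87 × 525960 ≈ 5.2431e+8 min.

5.2431e+8 minutes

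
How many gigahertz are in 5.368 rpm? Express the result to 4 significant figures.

1 revolution per minute = 1.66667 × 10^-11 GHz.
So 5.368 × 1.66667 × 10^-11 ≈ 8.947 × 10^-11 GHz.

8.947 × 10^-11 GHz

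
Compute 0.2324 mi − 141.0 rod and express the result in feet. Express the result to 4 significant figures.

0.2324 mi = 1227.07 ft and 141.0 rod = 2326.50 ft.
1227.07 − 2326.50 ≈ -1099 ft.

-1099 ft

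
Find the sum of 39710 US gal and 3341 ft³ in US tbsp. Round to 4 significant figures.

1.656e+7 US tablespoons

39710 US gal = 1.01658e+7 US tbsp and 3341 ft³ = 6.39806e+6 US tbsp.
1.01658e+7 + 6.39806e+6 ≈ 1.656e+7 US tbsp.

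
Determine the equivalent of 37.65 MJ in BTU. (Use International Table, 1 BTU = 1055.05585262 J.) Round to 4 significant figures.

35690 BTU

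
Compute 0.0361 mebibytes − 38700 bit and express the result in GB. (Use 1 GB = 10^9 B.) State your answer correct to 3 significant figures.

3.30 × 10^-5 GB

0.0361 MiB = 3.78536 × 10^-5 GB and 38700 bit = 4.83750 × 10^-6 GB.
3.78536 × 10^-5 − 4.83750 × 10^-6 ≈ 3.30 × 10^-5 GB.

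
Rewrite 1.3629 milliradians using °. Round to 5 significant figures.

1 mrad = 0.0572958 degrees.
So 1.3629 × 0.0572958 ≈ 0.078088 °.

0.078088 degrees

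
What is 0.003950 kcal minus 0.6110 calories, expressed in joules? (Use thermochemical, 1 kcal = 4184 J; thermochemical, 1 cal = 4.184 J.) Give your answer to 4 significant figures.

13.97 J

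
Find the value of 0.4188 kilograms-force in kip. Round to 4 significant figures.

1 kgf = 0.00220462 kip.
So 0.4188 × 0.00220462 ≈ 0.0009233 kip.

0.0009233 kip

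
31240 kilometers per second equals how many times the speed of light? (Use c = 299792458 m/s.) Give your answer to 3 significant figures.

0.104 c

1 kilometer per second = 3.33564 × 10^-6 c.
So 31240 × 3.33564 × 10^-6 ≈ 0.104 c.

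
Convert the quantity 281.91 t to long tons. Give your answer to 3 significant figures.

277 long ton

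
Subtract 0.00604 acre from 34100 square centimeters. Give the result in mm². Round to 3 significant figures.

-2.10e+7 mm²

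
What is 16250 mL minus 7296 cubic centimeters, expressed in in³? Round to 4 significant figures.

546.4 cubic inches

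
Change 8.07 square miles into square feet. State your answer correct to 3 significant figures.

1 square mile = 2.78784e+7 square feet.
Then 8.07 × 2.78784e+7 ≈ 2.25e+8 ft².

2.25e+8 ft²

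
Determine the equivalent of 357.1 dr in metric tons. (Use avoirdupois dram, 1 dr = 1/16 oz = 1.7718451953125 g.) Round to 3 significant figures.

1 dram = 1.77185 × 10^-6 t.
Then 357.1 × 1.77185 × 10^-6 ≈ 0.000633 t.

0.000633 t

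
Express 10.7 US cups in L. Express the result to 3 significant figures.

2.53 L

1 US cup = 0.236588 L.
Then 10.7 × 0.236588 ≈ 2.53 L.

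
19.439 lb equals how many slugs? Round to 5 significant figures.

0.60418 slug

1 pound = 0.0310810 slugs.
So 19.439 × 0.0310810 ≈ 0.60418 slug.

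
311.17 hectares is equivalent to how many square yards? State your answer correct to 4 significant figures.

3.722e+6 yd²

1 hectare = 11959.9 square yards.
So 311.17 × 11959.9 ≈ 3.722e+6 yd².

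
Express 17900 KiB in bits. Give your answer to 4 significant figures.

1 KiB = 8192.00 bit.
Thus 17900 × 8192.00 ≈ 1.466 × 10^8 bit.

1.466 × 10^8 bit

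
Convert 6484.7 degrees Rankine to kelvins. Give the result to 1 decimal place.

3602.6 K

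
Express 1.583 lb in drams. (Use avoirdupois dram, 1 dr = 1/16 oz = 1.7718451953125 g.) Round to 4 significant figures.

1 pound = 256.000 drams.
Thus 1.583 × 256.000 ≈ 405.2 dr.

405.2 dr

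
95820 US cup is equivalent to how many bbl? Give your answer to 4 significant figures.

1 US cup = 0.00148810 oil barrels.
Then 95820 × 0.00148810 ≈ 142.6 bbl.

142.6 oil barrels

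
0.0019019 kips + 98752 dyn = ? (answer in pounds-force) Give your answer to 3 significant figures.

0.0019019 kip = 1.90190 lbf and 98752 dyn = 0.222003 lbf.
1.90190 + 0.222003 ≈ 2.12 lbf.

2.12 lbf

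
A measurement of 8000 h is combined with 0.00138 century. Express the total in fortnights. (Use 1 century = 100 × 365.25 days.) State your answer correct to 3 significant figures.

27.4 fortnight

8000 h = 23.8095 fortnight and 0.00138 century = 3.60032 fortnight.
23.8095 + 3.60032 ≈ 27.4 fortnight.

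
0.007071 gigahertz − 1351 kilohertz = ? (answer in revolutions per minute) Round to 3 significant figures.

0.007071 GHz = 4.24260e+8 rpm and 1351 kHz = 8.10600e+7 rpm.
4.24260e+8 − 8.10600e+7 ≈ 3.43e+8 rpm.

3.43e+8 rpm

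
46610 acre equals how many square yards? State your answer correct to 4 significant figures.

1 acre = 4840.00 square yards.
So 46610 × 4840.00 ≈ 2.256 × 10^8 yd².

2.256 × 10^8 square yards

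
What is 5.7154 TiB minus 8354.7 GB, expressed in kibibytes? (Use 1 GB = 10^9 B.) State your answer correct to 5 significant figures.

-2.0220 × 10^9 KiB

5.7154 TiB = 6.13686 × 10^9 KiB and 8354.7 GB = 8.15889 × 10^9 KiB.
6.13686 × 10^9 − 8.15889 × 10^9 ≈ -2.0220 × 10^9 KiB.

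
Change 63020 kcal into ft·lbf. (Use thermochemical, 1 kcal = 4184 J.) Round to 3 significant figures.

1 kilocalorie = 3085.96 ft·lbf.
Thus 63020 × 3085.96 ≈ 1.94e+8 ft·lbf.

1.94e+8 ft·lbf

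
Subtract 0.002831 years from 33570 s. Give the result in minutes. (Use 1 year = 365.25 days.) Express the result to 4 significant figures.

33570 s = 559.500 min and 0.002831 yr = 1488.99 min.
559.500 − 1488.99 ≈ -929.5 min.

-929.5 min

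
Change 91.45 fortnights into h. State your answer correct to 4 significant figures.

1 fortnight = 336.000 hours.
91.45 × 336.000 ≈ 30730 h.

30730 h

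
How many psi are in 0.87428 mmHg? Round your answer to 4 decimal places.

0.0169 psi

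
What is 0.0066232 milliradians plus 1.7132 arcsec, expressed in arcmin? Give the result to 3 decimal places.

0.051 arcmin

0.0066232 mrad = 0.0227689 arcmin and 1.7132 arcsec = 0.0285533 arcmin.
0.0227689 + 0.0285533 ≈ 0.051 arcmin.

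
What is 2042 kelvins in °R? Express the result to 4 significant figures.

3676 degrees Rankine

°R = K × 9/5.
Applying the formula gives 3676 °R.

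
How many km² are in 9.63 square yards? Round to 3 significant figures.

1 square yard = 8.36127e-7 km².
Thus 9.63 × 8.36127e-7 ≈ 8.05e-6 km².

8.05e-6 square kilometers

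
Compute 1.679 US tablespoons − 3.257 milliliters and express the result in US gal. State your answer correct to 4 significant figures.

1.679 US tbsp = 0.00655859 US gal and 3.257 mL = 0.000860408 US gal.
0.00655859 − 0.000860408 ≈ 0.005698 US gal.

0.005698 US gal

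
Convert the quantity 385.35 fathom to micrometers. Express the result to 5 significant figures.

7.0473e+8 μm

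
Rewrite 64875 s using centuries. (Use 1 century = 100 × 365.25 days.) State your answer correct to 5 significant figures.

1 s = 3.16881 × 10^-10 centuries.
Then 64875 × 3.16881 × 10^-10 ≈ 2.0558 × 10^-5 century.

2.0558 × 10^-5 century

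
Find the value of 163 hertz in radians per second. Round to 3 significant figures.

1020 radians per second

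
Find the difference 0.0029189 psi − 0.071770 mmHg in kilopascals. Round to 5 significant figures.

0.010557 kilopascals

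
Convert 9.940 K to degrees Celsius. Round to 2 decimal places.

-263.21 °C

K = °C + 273.15.
Applying the formula gives -263.21 °C.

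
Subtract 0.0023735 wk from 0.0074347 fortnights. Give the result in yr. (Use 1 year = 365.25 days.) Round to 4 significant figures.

0.0074347 fortnight = 0.000284971 yr and 0.0023735 wk = 4.54880 × 10^-5 yr.
0.000284971 − 4.54880 × 10^-5 ≈ 0.0002395 yr.

0.0002395 years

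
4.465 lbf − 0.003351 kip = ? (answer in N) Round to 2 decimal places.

4.96 newtons

4.465 lbf = 19.8613 N and 0.003351 kip = 14.9060 N.
19.8613 − 14.9060 ≈ 4.96 N.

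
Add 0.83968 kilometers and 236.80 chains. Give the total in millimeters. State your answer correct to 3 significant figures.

5.60e+6 mm

0.83968 km = 839680 mm and 236.80 chain = 4.76366e+6 mm.
839680 + 4.76366e+6 ≈ 5.60e+6 mm.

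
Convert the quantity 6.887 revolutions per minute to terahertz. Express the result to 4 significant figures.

1.148e-13 terahertz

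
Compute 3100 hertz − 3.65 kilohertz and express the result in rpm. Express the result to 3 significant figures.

3100 Hz = 186000 rpm and 3.65 kHz = 219000 rpm.
186000 − 219000 ≈ -33000 rpm.

-33000 rpm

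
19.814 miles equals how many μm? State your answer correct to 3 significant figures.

1 mile = 1.60934e+9 μm.
Thus 19.814 × 1.60934e+9 ≈ 3.19e+10 μm.

3.19e+10 μm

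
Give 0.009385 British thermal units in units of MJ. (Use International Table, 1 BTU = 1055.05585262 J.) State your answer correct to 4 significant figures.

1 BTU = 0.00105506 megajoules.
Then 0.009385 × 0.00105506 ≈ 9.902 × 10^-6 MJ.

9.902 × 10^-6 megajoules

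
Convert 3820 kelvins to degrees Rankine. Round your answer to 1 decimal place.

6876.0 degrees Rankine

°R = K × 9/5.
Applying the formula gives 6876.0 °R.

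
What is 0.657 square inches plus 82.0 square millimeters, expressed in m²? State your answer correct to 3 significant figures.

0.000506 m²

0.657 in² = 0.000423870 m² and 82.0 mm² = 8.20000 × 10^-5 m².
0.000423870 + 8.20000 × 10^-5 ≈ 0.000506 m².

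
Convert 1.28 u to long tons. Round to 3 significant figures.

2.09e-30 long ton

1 atomic mass unit = 1.63431e-30 long ton.
Then 1.28 × 1.63431e-30 ≈ 2.09e-30 long ton.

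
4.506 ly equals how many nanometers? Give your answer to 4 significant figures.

4.263 × 10^25 nanometers

1 light-year = 9.46073 × 10^24 nanometers.
Then 4.506 × 9.46073 × 10^24 ≈ 4.263 × 10^25 nm.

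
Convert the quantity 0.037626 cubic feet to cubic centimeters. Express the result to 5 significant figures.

1065.4 cm³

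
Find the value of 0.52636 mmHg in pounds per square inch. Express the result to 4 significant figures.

0.01018 psi

1 millimeter of mercury = 0.0193368 pounds per square inch.
0.52636 × 0.0193368 ≈ 0.01018 psi.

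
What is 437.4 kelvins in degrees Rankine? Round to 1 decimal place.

787.3 °R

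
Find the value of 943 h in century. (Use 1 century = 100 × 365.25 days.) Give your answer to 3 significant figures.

0.00108 centuries

1 h = 1.14077 × 10^-6 centuries.
So 943 × 1.14077 × 10^-6 ≈ 0.00108 century.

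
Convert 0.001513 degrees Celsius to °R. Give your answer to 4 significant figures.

491.7 °R

°R = (°C + 273.15) × 9/5.
Applying the formula gives 491.7 °R.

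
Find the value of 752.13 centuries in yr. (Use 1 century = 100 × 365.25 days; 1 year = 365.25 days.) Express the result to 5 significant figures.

1 century = 100.000 yr.
Thus 752.13 × 100.000 ≈ 75213 yr.

75213 years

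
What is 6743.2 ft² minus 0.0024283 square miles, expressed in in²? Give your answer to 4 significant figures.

6743.2 ft² = 971021 in² and 0.0024283 mi² = 9.74839e+6 in².
971021 − 9.74839e+6 ≈ -8.777e+6 in².

-8.777e+6 square inches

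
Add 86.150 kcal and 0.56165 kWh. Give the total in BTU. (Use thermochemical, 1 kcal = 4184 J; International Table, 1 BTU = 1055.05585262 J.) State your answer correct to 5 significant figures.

2258.1 BTU

86.150 kcal = 341.642 BTU and 0.56165 kWh = 1916.43 BTU.
341.642 + 1916.43 ≈ 2258.1 BTU.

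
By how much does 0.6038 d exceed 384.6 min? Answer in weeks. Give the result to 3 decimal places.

0.6038 d = 0.0862571 wk and 384.6 min = 0.0381548 wk.
0.0862571 − 0.0381548 ≈ 0.048 wk.

0.048 wk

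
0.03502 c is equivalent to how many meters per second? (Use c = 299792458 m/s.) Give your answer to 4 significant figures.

1.050e+7 meters per second

1 c = 2.99792e+8 meters per second.
Thus 0.03502 × 2.99792e+8 ≈ 1.050e+7 m/s.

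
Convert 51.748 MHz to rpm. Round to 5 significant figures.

1 MHz = 6.00000e+7 rpm.
So 51.748 × 6.00000e+7 ≈ 3.1049e+9 rpm.

3.1049e+9 revolutions per minute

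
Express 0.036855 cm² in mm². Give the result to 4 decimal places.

1 cm² = 100.000 mm².
0.036855 × 100.000 ≈ 3.6855 mm².

3.6855 mm²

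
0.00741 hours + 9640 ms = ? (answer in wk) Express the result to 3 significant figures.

6.00e-5 wk

0.00741 h = 4.41071e-5 wk and 9640 ms = 1.59392e-5 wk.
4.41071e-5 + 1.59392e-5 ≈ 6.00e-5 wk.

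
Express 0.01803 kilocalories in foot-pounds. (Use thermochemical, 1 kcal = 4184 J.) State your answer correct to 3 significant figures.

55.6 foot-pounds

1 kcal = 3085.96 ft·lbf.
Thus 0.01803 × 3085.96 ≈ 55.6 ft·lbf.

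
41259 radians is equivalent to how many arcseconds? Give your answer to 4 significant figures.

8.510 × 10^9 arcsec

1 rad = 206265 arcseconds.
Thus 41259 × 206265 ≈ 8.510 × 10^9 arcsec.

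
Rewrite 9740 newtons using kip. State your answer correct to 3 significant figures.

2.19 kip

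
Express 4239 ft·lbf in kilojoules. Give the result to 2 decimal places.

1 ft·lbf = 0.00135582 kilojoules.
Thus 4239 × 0.00135582 ≈ 5.75 kJ.

5.75 kJ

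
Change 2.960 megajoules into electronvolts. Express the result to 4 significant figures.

1.847e+25 electronvolts

1 megajoule = 6.24151e+24 eV.
Thus 2.960 × 6.24151e+24 ≈ 1.847e+25 eV.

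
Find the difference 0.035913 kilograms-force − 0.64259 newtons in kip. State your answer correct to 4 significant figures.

-6.529 × 10^-5 kip

0.035913 kgf = 7.91746 × 10^-5 kip and 0.64259 N = 0.000144460 kip.
7.91746 × 10^-5 − 0.000144460 ≈ -6.529 × 10^-5 kip.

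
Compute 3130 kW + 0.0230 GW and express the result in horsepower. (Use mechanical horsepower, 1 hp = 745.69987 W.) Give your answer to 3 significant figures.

3130 kW = 4197.40 hp and 0.0230 GW = 30843.5 hp.
4197.40 + 30843.5 ≈ 35000 hp.

35000 hp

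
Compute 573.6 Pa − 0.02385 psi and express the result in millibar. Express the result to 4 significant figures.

573.6 Pa = 5.73600 mbar and 0.02385 psi = 1.64440 mbar.
5.73600 − 1.64440 ≈ 4.092 mbar.

4.092 millibar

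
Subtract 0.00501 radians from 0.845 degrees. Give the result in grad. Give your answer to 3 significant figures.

0.845 ° = 0.938889 grad and 0.00501 rad = 0.318947 grad.
0.938889 − 0.318947 ≈ 0.620 grad.

0.620 grad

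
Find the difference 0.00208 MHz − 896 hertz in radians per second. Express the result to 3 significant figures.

0.00208 MHz = 13069.0 rad/s and 896 Hz = 5629.73 rad/s.
13069.0 − 5629.73 ≈ 7440 rad/s.

7440 rad/s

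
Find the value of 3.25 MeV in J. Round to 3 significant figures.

1 MeV = 1.60218 × 10^-13 J.
Then 3.25 × 1.60218 × 10^-13 ≈ 5.21 × 10^-13 J.

5.21 × 10^-13 J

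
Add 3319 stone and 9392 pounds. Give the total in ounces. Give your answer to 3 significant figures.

3319 st = 743456 oz and 9392 lb = 150272 oz.
743456 + 150272 ≈ 894000 oz.

894000 ounces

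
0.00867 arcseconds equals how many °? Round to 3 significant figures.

2.41 × 10^-6 degrees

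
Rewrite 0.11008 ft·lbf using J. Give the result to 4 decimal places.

0.1492 J

1 foot-pound = 1.35582 joules.
Thus 0.11008 × 1.35582 ≈ 0.1492 J.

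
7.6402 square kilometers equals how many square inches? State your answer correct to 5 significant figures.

1.1842 × 10^10 in²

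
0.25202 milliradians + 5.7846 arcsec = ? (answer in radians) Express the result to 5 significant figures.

0.00028006 radians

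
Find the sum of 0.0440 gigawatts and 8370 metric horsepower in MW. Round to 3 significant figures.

50.2 megawatts

0.0440 GW = 44.0000 MW and 8370 PS = 6.15612 MW.
44.0000 + 6.15612 ≈ 50.2 MW.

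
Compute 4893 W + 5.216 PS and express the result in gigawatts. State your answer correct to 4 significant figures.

4893 W = 4.89300e-6 GW and 5.216 PS = 3.83636e-6 GW.
4.89300e-6 + 3.83636e-6 ≈ 8.729e-6 GW.

8.729e-6 gigawatts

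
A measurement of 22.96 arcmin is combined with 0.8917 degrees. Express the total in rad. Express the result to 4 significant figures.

0.02224 rad

22.96 arcmin = 0.00667879 rad and 0.8917 ° = 0.0155631 rad.
0.00667879 + 0.0155631 ≈ 0.02224 rad.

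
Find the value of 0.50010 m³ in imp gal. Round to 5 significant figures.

110.01 imperial gallons

1 cubic meter = 219.969 imp gal.
0.50010 × 219.969 ≈ 110.01 imp gal.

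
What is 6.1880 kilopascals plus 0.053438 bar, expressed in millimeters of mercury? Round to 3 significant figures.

86.5 mmHg

6.1880 kPa = 46.4138 mmHg and 0.053438 bar = 40.0818 mmHg.
46.4138 + 40.0818 ≈ 86.5 mmHg.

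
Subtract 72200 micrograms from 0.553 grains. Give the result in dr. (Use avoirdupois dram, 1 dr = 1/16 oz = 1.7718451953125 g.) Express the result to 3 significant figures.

-0.0205 dr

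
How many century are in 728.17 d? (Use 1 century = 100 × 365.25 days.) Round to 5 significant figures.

1 d = 2.73785e-5 century.
So 728.17 × 2.73785e-5 ≈ 0.019936 century.

0.019936 century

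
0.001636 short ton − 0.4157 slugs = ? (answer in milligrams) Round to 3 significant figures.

-4.58e+6 milligrams

0.001636 short ton = 1.48415e+6 mg and 0.4157 slug = 6.06669e+6 mg.
1.48415e+6 − 6.06669e+6 ≈ -4.58e+6 mg.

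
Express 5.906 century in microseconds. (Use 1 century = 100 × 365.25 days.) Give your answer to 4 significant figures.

1.864e+16 μs

1 century = 3.15576e+15 μs.
Then 5.906 × 3.15576e+15 ≈ 1.864e+16 μs.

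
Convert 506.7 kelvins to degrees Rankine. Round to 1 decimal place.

°R = K × 9/5.
Applying the formula gives 912.1 °R.

912.1 °R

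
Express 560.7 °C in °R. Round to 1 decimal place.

1500.9 degrees Rankine

°R = (°C + 273.15) × 9/5.
Applying the formula gives 1500.9 °R.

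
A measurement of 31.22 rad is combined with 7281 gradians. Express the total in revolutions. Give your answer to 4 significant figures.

31.22 rad = 4.96882 rev and 7281 grad = 18.2025 rev.
4.96882 + 18.2025 ≈ 23.17 rev.

23.17 revolutions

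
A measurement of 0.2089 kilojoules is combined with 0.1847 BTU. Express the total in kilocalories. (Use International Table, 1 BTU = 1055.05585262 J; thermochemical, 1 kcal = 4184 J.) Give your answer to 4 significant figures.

0.2089 kJ = 0.0499283 kcal and 0.1847 BTU = 0.0465748 kcal.
0.0499283 + 0.0465748 ≈ 0.09650 kcal.

0.09650 kilocalories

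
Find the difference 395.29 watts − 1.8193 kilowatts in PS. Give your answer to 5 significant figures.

-1.9361 PS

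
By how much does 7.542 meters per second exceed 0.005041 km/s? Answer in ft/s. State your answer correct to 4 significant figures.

8.205 feet per second

7.542 m/s = 24.7441 ft/s and 0.005041 km/s = 16.5387 ft/s.
24.7441 − 16.5387 ≈ 8.205 ft/s.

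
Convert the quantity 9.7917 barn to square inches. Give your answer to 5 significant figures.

1 barn = 1.55000 × 10^-25 square inches.
Then 9.7917 × 1.55000 × 10^-25 ≈ 1.5177 × 10^-24 in².

1.5177 × 10^-24 square inches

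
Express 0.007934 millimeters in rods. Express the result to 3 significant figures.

1 mm = 0.000198839 rod.
So 0.007934 × 0.000198839 ≈ 1.58 × 10^-6 rod.

1.58 × 10^-6 rod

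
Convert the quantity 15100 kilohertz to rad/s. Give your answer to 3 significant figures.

9.49e+7 radians per second

1 kilohertz = 6283.19 radians per second.
So 15100 × 6283.19 ≈ 9.49e+7 rad/s.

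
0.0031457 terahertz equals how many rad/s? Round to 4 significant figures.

1.977 × 10^10 rad/s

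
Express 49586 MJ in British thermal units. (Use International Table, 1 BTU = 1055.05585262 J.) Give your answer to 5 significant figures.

4.6998e+7 BTU

1 MJ = 947.817 BTU.
Then 49586 × 947.817 ≈ 4.6998e+7 BTU.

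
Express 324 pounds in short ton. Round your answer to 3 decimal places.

0.162 short tons

1 pound = 0.000500000 short ton.
So 324 × 0.000500000 ≈ 0.162 short ton.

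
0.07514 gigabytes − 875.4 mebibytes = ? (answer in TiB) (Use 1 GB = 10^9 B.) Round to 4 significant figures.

-0.0007665 TiB

0.07514 GB = 6.83394e-5 TiB and 875.4 MiB = 0.000834846 TiB.
6.83394e-5 − 0.000834846 ≈ -0.0007665 TiB.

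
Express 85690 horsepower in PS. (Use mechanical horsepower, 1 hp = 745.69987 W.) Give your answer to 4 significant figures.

1 hp = 1.01387 metric horsepower.
Then 85690 × 1.01387 ≈ 86880 PS.

86880 PS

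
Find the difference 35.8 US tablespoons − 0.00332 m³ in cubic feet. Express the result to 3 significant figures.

-0.0986 cubic feet

35.8 US tbsp = 0.0186944 ft³ and 0.00332 m³ = 0.117245 ft³.
0.0186944 − 0.117245 ≈ -0.0986 ft³.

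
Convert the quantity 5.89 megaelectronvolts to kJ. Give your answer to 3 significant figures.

9.44e-16 kilojoules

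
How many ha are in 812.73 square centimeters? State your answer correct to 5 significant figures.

8.1273e-6 ha

1 cm² = 1.00000e-8 hectares.
Then 812.73 × 1.00000e-8 ≈ 8.1273e-6 ha.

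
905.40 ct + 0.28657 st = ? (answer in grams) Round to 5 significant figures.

2000.9 g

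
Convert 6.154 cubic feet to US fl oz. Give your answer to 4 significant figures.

1 ft³ = 957.506 US fl oz.
So 6.154 × 957.506 ≈ 5892 US fl oz.

5892 US fl oz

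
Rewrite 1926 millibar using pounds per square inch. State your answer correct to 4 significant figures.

27.93 psi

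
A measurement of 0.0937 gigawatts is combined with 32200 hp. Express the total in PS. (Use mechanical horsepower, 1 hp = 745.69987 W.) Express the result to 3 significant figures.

160000 metric horsepower

0.0937 GW = 127397 PS and 32200 hp = 32646.6 PS.
127397 + 32646.6 ≈ 160000 PS.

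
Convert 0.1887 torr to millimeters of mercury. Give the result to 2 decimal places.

1 torr = 1.00000 mmHg.
So 0.1887 × 1.00000 ≈ 0.19 mmHg.

0.19 millimeters of mercury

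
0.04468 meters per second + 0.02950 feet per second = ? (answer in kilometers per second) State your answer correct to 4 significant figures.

5.367 × 10^-5 km/s

0.04468 m/s = 4.46800 × 10^-5 km/s and 0.02950 ft/s = 8.99160 × 10^-6 km/s.
4.46800 × 10^-5 + 8.99160 × 10^-6 ≈ 5.367 × 10^-5 km/s.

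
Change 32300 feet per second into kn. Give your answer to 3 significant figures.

19100 knots

1 foot per second = 0.592484 kn.
So 32300 × 0.592484 ≈ 19100 kn.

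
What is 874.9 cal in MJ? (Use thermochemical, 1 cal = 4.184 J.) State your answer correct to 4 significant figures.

1 calorie = 4.18400e-6 megajoules.
So 874.9 × 4.18400e-6 ≈ 0.003661 MJ.

0.003661 megajoules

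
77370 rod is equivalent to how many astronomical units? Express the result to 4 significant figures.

1 rod = 3.36181 × 10^-11 au.
Thus 77370 × 3.36181 × 10^-11 ≈ 2.601 × 10^-6 au.

2.601 × 10^-6 au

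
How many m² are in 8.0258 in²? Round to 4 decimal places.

0.0052 square meters

1 square inch = 0.000645160 m².
So 8.0258 × 0.000645160 ≈ 0.0052 m².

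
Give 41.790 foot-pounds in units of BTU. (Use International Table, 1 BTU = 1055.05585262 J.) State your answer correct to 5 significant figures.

0.053703 BTU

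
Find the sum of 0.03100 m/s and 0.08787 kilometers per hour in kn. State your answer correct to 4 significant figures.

0.03100 m/s = 0.0602592 kn and 0.08787 km/h = 0.0474460 kn.
0.0602592 + 0.0474460 ≈ 0.1077 kn.

0.1077 kn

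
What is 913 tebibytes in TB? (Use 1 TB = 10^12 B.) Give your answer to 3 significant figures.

1000 TB

1 tebibyte = 1.09951 TB.
Thus 913 × 1.09951 ≈ 1000 TB.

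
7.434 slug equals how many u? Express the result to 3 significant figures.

6.53e+28 u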